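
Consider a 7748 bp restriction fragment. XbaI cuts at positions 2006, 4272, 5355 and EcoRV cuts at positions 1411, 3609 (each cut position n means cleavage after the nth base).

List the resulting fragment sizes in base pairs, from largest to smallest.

Combined cut positions (sorted): 1411, 2006, 3609, 4272, 5355.
Linear molecule, 5 cuts → 6 fragments:
  1411 − 0 = 1411 bp
  2006 − 1411 = 595 bp
  3609 − 2006 = 1603 bp
  4272 − 3609 = 663 bp
  5355 − 4272 = 1083 bp
  7748 − 5355 = 2393 bp
Sorted largest to smallest: 2393, 1603, 1411, 1083, 663, 595 bp.

2393, 1603, 1411, 1083, 663, 595 bp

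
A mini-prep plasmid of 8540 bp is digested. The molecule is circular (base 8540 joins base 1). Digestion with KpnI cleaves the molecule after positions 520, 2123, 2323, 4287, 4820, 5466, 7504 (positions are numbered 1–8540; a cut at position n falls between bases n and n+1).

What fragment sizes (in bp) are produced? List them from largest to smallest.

Circular molecule, 7 cuts → 7 fragments:
  2123 − 520 = 1603 bp
  2323 − 2123 = 200 bp
  4287 − 2323 = 1964 bp
  4820 − 4287 = 533 bp
  5466 − 4820 = 646 bp
  7504 − 5466 = 2038 bp
  wrap: 8540 − 7504 + 520 = 1556 bp
Sorted largest to smallest: 2038, 1964, 1603, 1556, 646, 533, 200 bp.

2038, 1964, 1603, 1556, 646, 533, 200 bp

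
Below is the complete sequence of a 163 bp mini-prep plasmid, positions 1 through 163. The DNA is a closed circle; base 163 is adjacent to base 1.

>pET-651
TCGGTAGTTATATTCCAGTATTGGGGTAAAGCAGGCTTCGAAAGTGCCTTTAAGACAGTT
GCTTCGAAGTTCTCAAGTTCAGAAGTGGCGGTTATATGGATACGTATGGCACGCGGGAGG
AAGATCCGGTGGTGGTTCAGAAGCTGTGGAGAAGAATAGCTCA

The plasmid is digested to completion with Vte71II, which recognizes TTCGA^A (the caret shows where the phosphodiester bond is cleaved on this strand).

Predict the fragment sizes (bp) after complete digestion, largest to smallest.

137, 26 bp

Vte71II sites (TTCGAA) start at positions 37, 63.
Vte71II cuts after base 5 of each site (before the last base), so after positions 41, 67.
Circular molecule, 2 cuts → 2 fragments:
  42–67 → 26 bp
  68–163 then 1–41 → 96 + 41 = 137 bp
Sorted largest to smallest: 137, 26 bp.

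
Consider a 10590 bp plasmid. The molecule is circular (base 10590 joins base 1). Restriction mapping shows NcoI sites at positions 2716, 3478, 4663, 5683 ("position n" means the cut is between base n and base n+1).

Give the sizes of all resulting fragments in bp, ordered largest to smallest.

Circular molecule, 4 cuts → 4 fragments:
  3478 − 2716 = 762 bp
  4663 − 3478 = 1185 bp
  5683 − 4663 = 1020 bp
  wrap: 10590 − 5683 + 2716 = 7623 bp
Sorted largest to smallest: 7623, 1185, 1020, 762 bp.

7623, 1185, 1020, 762 bp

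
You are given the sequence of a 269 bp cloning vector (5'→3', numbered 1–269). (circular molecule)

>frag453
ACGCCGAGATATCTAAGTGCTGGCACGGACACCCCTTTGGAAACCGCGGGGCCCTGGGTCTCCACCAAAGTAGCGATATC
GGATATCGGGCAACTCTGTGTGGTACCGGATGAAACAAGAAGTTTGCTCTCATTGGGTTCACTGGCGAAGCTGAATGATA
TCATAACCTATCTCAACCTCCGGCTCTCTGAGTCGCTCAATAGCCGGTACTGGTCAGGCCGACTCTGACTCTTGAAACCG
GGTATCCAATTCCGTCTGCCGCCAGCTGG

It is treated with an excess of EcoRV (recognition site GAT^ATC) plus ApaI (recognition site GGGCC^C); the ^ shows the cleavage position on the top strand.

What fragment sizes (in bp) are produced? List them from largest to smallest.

120, 75, 43, 24, 7 bp

EcoRV sites (GATATC) start at positions 8, 75, 82, 157.
EcoRV cuts after base 3 of each site, so after positions 10, 77, 84, 159.
The ApaI site (GGGCCC) starts at position 49.
ApaI cuts after base 5 of each site (before the last base), so after position 53.
Combined cut positions: 10, 53, 77, 84, 159.
Circular molecule, 5 cuts → 5 fragments:
  11–53 → 43 bp
  54–77 → 24 bp
  78–84 → 7 bp
  85–159 → 75 bp
  160–269 then 1–10 → 110 + 10 = 120 bp
Sorted largest to smallest: 120, 75, 43, 24, 7 bp.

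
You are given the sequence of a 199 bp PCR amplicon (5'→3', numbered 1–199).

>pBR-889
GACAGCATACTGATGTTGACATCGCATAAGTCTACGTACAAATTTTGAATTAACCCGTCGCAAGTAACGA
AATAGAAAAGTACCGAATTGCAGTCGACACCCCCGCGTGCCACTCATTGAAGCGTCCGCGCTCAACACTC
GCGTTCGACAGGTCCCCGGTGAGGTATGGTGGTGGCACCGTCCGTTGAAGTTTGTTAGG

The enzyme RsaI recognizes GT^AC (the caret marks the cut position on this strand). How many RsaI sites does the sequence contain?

GTAC occurs starting at positions 36, 80.
RsaI cuts at 2 sites.

2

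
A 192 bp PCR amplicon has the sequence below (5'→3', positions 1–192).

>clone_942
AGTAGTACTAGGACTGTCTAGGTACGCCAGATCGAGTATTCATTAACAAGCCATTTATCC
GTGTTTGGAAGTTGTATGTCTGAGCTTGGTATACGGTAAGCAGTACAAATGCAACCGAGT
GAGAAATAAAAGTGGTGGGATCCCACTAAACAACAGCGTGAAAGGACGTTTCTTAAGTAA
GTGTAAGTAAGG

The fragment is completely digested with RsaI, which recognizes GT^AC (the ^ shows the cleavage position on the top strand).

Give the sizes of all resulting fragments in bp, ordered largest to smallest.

88, 81, 17, 6 bp

RsaI sites (GTAC) start at positions 5, 22, 103.
RsaI cuts after base 2 of each site, so after positions 6, 23, 104.
Linear molecule, 3 cuts → 4 fragments:
  1–6 → 6 bp
  7–23 → 17 bp
  24–104 → 81 bp
  105–192 → 88 bp
Sorted largest to smallest: 88, 81, 17, 6 bp.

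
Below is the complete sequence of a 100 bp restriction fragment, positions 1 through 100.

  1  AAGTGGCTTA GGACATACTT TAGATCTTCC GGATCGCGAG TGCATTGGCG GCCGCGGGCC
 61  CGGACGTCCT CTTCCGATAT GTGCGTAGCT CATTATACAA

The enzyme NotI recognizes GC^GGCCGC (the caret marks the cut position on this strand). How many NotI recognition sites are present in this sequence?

1

GCGGCCGC occurs starting at position 48.
NotI cuts at 1 site.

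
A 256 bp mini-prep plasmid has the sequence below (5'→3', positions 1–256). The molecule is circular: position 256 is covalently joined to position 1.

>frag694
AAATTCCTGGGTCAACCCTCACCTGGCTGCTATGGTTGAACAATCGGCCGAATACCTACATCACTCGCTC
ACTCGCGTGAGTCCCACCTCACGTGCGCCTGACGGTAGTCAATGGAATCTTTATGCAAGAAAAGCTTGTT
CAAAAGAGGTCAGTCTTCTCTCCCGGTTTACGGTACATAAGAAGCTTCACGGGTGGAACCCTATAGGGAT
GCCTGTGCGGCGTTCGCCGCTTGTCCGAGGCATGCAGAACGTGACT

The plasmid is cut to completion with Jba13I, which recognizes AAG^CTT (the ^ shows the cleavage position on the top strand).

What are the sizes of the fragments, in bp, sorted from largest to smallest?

206, 50 bp

Jba13I sites (AAGCTT) start at positions 132, 182.
Jba13I cuts after base 3 of each site, so after positions 134, 184.
Circular molecule, 2 cuts → 2 fragments:
  135–184 → 50 bp
  185–256 then 1–134 → 72 + 134 = 206 bp
Sorted largest to smallest: 206, 50 bp.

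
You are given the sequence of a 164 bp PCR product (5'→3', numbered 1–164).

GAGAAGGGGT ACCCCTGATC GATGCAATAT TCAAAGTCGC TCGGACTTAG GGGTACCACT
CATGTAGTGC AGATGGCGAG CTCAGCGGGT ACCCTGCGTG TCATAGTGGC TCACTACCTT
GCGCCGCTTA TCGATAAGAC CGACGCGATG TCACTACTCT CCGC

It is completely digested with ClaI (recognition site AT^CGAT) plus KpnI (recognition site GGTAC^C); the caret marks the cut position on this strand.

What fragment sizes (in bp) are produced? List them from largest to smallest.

39, 37, 36, 33, 12, 7 bp

ClaI sites (ATCGAT) start at positions 18, 130.
ClaI cuts after base 2 of each site, so after positions 19, 131.
KpnI sites (GGTACC) start at positions 8, 52, 88.
KpnI cuts after base 5 of each site (before the last base), so after positions 12, 56, 92.
Combined cut positions: 12, 19, 56, 92, 131.
Linear molecule, 5 cuts → 6 fragments:
  1–12 → 12 bp
  13–19 → 7 bp
  20–56 → 37 bp
  57–92 → 36 bp
  93–131 → 39 bp
  132–164 → 33 bp
Sorted largest to smallest: 39, 37, 36, 33, 12, 7 bp.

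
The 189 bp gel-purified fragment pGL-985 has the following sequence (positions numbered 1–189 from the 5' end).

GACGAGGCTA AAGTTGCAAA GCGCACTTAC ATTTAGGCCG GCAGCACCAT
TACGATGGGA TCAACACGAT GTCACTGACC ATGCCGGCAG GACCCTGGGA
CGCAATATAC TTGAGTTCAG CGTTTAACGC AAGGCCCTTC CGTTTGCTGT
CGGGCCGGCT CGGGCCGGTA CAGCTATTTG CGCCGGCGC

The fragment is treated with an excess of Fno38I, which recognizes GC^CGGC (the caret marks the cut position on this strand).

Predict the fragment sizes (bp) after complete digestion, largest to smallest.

71, 46, 38, 28, 6 bp

Fno38I sites (GCCGGC) start at positions 37, 83, 154, 182.
Fno38I cuts after base 2 of each site, so after positions 38, 84, 155, 183.
Linear molecule, 4 cuts → 5 fragments:
  1–38 → 38 bp
  39–84 → 46 bp
  85–155 → 71 bp
  156–183 → 28 bp
  184–189 → 6 bp
Sorted largest to smallest: 71, 46, 38, 28, 6 bp.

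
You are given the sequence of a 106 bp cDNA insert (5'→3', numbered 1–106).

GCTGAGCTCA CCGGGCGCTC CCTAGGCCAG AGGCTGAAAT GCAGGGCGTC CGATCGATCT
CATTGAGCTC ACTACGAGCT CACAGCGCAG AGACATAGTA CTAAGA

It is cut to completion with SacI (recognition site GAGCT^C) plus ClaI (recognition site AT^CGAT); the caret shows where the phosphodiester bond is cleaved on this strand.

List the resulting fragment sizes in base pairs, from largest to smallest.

SacI sites (GAGCTC) start at positions 4, 65, 76.
SacI cuts after base 5 of each site (before the last base), so after positions 8, 69, 80.
The ClaI site (ATCGAT) starts at position 53.
ClaI cuts after base 2 of each site, so after position 54.
Combined cut positions: 8, 54, 69, 80.
Linear molecule, 4 cuts → 5 fragments:
  1–8 → 8 bp
  9–54 → 46 bp
  55–69 → 15 bp
  70–80 → 11 bp
  81–106 → 26 bp
Sorted largest to smallest: 46, 26, 15, 11, 8 bp.

46, 26, 15, 11, 8 bp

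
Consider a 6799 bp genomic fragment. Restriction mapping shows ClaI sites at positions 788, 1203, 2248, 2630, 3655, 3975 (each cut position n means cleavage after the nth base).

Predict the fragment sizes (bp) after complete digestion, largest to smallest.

Linear molecule, 6 cuts → 7 fragments:
  788 − 0 = 788 bp
  1203 − 788 = 415 bp
  2248 − 1203 = 1045 bp
  2630 − 2248 = 382 bp
  3655 − 2630 = 1025 bp
  3975 − 3655 = 320 bp
  6799 − 3975 = 2824 bp
Sorted largest to smallest: 2824, 1045, 1025, 788, 415, 382, 320 bp.

2824, 1045, 1025, 788, 415, 382, 320 bp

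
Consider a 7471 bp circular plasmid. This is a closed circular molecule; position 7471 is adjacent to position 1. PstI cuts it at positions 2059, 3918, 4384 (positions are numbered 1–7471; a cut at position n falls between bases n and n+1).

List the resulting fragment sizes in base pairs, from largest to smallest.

5146, 1859, 466 bp

Circular molecule, 3 cuts → 3 fragments:
  3918 − 2059 = 1859 bp
  4384 − 3918 = 466 bp
  wrap: 7471 − 4384 + 2059 = 5146 bp
Sorted largest to smallest: 5146, 1859, 466 bp.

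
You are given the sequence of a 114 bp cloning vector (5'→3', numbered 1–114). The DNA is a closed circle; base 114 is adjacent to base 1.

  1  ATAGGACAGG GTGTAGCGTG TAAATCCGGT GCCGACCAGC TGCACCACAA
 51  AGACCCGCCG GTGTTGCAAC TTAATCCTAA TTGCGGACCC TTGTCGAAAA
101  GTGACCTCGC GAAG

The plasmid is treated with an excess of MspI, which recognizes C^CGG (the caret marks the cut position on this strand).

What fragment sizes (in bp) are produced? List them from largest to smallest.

MspI sites (CCGG) start at positions 26, 58.
MspI cuts after the first base of each site, so after positions 26, 58.
Circular molecule, 2 cuts → 2 fragments:
  27–58 → 32 bp
  59–114 then 1–26 → 56 + 26 = 82 bp
Sorted largest to smallest: 82, 32 bp.

82, 32 bp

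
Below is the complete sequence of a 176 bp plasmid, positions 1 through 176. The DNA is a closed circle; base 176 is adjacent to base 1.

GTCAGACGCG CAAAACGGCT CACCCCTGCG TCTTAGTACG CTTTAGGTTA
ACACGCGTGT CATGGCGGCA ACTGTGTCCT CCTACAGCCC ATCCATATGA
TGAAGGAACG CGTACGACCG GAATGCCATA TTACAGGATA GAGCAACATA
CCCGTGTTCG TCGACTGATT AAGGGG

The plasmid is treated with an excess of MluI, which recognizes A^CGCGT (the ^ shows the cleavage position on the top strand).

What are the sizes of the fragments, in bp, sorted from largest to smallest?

121, 55 bp

MluI sites (ACGCGT) start at positions 53, 108.
MluI cuts after the first base of each site, so after positions 53, 108.
Circular molecule, 2 cuts → 2 fragments:
  54–108 → 55 bp
  109–176 then 1–53 → 68 + 53 = 121 bp
Sorted largest to smallest: 121, 55 bp.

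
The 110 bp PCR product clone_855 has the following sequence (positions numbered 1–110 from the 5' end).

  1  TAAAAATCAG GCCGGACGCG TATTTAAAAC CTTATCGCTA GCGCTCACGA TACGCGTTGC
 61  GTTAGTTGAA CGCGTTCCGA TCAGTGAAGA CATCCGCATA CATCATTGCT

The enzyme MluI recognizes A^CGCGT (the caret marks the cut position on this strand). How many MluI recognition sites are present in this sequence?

3

ACGCGT occurs starting at positions 16, 52, 70.
MluI cuts at 3 sites.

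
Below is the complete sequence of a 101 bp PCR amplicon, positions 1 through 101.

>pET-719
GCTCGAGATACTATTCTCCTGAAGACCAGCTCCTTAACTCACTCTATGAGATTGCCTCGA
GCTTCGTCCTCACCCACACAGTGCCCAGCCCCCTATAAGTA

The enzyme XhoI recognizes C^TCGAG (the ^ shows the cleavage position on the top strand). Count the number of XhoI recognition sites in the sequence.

CTCGAG occurs starting at positions 2, 56.
XhoI cuts at 2 sites.

2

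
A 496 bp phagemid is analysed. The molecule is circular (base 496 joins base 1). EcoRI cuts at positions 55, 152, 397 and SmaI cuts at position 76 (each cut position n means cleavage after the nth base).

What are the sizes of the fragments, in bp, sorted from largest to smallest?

Combined cut positions (sorted): 55, 76, 152, 397.
Circular molecule, 4 cuts → 4 fragments:
  76 − 55 = 21 bp
  152 − 76 = 76 bp
  397 − 152 = 245 bp
  wrap: 496 − 397 + 55 = 154 bp
Sorted largest to smallest: 245, 154, 76, 21 bp.

245, 154, 76, 21 bp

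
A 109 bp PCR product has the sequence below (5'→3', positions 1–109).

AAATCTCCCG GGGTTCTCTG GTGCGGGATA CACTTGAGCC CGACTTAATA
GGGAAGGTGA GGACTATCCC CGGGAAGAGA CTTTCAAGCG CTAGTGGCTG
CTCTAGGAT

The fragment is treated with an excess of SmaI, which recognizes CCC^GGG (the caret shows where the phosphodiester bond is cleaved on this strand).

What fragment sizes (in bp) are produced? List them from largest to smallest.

62, 38, 9 bp

SmaI sites (CCCGGG) start at positions 7, 69.
SmaI cuts after base 3 of each site, so after positions 9, 71.
Linear molecule, 2 cuts → 3 fragments:
  1–9 → 9 bp
  10–71 → 62 bp
  72–109 → 38 bp
Sorted largest to smallest: 62, 38, 9 bp.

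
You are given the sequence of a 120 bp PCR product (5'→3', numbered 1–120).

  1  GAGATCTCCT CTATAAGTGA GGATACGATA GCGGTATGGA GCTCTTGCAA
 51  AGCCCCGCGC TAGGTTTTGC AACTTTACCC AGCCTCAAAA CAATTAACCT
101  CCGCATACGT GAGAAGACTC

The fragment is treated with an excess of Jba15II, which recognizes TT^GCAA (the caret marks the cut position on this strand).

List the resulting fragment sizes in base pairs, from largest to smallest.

Jba15II sites (TTGCAA) start at positions 45, 67.
Jba15II cuts after base 2 of each site, so after positions 46, 68.
Linear molecule, 2 cuts → 3 fragments:
  1–46 → 46 bp
  47–68 → 22 bp
  69–120 → 52 bp
Sorted largest to smallest: 52, 46, 22 bp.

52, 46, 22 bp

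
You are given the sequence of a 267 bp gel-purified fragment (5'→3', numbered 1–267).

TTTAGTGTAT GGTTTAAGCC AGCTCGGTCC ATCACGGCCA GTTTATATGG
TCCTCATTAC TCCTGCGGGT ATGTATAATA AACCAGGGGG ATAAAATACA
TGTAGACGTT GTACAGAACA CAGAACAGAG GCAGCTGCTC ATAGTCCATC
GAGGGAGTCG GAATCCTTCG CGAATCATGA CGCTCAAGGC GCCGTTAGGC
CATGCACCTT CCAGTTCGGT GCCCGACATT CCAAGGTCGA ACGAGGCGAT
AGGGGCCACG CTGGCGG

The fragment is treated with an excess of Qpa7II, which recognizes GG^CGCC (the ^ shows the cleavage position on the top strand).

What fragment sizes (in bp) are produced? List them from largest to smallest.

189, 78 bp

The Qpa7II site (GGCGCC) starts at position 188.
Qpa7II cuts after base 2 of each site, so after position 189.
Linear molecule, 1 cut → 2 fragments:
  1–189 → 189 bp
  190–267 → 78 bp
Sorted largest to smallest: 189, 78 bp.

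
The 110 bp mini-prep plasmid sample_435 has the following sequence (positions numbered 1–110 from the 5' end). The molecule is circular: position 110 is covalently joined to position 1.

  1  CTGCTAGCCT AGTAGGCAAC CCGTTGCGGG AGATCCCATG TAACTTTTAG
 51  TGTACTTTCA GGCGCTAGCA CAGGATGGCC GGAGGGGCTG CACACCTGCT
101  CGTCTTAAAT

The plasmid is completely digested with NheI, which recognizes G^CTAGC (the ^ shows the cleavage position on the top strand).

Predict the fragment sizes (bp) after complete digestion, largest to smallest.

NheI sites (GCTAGC) start at positions 3, 64.
NheI cuts after the first base of each site, so after positions 3, 64.
Circular molecule, 2 cuts → 2 fragments:
  4–64 → 61 bp
  65–110 then 1–3 → 46 + 3 = 49 bp
Sorted largest to smallest: 61, 49 bp.

61, 49 bp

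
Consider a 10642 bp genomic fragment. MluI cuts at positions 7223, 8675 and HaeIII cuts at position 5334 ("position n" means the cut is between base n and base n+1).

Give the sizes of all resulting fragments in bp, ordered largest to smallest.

Combined cut positions (sorted): 5334, 7223, 8675.
Linear molecule, 3 cuts → 4 fragments:
  5334 − 0 = 5334 bp
  7223 − 5334 = 1889 bp
  8675 − 7223 = 1452 bp
  10642 − 8675 = 1967 bp
Sorted largest to smallest: 5334, 1967, 1889, 1452 bp.

5334, 1967, 1889, 1452 bp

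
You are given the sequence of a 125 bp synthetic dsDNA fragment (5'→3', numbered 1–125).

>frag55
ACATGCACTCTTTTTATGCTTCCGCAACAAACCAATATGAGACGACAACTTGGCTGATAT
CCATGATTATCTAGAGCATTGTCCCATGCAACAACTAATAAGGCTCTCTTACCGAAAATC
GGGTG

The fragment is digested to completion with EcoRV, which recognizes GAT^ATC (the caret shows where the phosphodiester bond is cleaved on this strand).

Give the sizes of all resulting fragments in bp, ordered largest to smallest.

67, 58 bp

The EcoRV site (GATATC) starts at position 56.
EcoRV cuts after base 3 of each site, so after position 58.
Linear molecule, 1 cut → 2 fragments:
  1–58 → 58 bp
  59–125 → 67 bp
Sorted largest to smallest: 67, 58 bp.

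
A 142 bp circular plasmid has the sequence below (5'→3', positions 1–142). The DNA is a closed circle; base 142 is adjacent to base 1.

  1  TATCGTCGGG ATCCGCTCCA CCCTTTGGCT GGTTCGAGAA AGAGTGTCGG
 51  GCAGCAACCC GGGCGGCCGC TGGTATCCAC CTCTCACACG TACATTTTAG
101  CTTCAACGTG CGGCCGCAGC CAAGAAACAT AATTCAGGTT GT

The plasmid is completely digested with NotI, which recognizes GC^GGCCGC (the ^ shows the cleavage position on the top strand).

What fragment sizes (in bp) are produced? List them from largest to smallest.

95, 47 bp

NotI sites (GCGGCCGC) start at positions 63, 110.
NotI cuts after base 2 of each site, so after positions 64, 111.
Circular molecule, 2 cuts → 2 fragments:
  65–111 → 47 bp
  112–142 then 1–64 → 31 + 64 = 95 bp
Sorted largest to smallest: 95, 47 bp.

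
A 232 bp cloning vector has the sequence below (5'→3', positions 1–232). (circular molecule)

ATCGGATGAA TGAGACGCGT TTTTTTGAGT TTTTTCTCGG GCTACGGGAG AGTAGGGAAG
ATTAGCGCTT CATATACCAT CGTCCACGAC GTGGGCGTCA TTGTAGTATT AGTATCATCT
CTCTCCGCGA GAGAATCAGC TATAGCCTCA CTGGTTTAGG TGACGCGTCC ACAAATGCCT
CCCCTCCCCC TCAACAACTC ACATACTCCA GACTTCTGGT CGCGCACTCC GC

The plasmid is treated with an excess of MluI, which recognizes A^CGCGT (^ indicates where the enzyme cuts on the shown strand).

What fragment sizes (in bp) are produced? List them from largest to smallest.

148, 84 bp

MluI sites (ACGCGT) start at positions 15, 163.
MluI cuts after the first base of each site, so after positions 15, 163.
Circular molecule, 2 cuts → 2 fragments:
  16–163 → 148 bp
  164–232 then 1–15 → 69 + 15 = 84 bp
Sorted largest to smallest: 148, 84 bp.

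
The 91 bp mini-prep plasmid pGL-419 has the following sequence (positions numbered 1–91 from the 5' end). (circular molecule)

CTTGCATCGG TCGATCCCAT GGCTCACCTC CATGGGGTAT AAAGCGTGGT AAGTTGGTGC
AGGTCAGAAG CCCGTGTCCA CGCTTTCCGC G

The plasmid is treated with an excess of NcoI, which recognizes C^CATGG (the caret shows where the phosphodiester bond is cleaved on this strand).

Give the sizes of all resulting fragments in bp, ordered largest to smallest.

NcoI sites (CCATGG) start at positions 17, 30.
NcoI cuts after the first base of each site, so after positions 17, 30.
Circular molecule, 2 cuts → 2 fragments:
  18–30 → 13 bp
  31–91 then 1–17 → 61 + 17 = 78 bp
Sorted largest to smallest: 78, 13 bp.

78, 13 bp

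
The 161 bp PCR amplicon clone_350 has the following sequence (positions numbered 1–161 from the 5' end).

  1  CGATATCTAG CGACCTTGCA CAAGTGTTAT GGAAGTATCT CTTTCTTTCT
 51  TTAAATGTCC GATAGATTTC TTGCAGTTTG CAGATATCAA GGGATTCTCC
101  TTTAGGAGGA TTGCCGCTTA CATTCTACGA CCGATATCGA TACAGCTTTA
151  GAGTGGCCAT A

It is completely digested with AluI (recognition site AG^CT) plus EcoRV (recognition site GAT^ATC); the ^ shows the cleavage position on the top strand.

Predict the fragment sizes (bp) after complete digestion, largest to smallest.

81, 50, 16, 10, 4 bp

The AluI site (AGCT) starts at position 144.
AluI cuts after base 2 of each site, so after position 145.
EcoRV sites (GATATC) start at positions 2, 83, 133.
EcoRV cuts after base 3 of each site, so after positions 4, 85, 135.
Combined cut positions: 4, 85, 135, 145.
Linear molecule, 4 cuts → 5 fragments:
  1–4 → 4 bp
  5–85 → 81 bp
  86–135 → 50 bp
  136–145 → 10 bp
  146–161 → 16 bp
Sorted largest to smallest: 81, 50, 16, 10, 4 bp.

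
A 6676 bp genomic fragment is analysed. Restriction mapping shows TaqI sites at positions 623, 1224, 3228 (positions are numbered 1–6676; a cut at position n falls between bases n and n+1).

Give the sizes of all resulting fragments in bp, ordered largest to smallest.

Linear molecule, 3 cuts → 4 fragments:
  623 − 0 = 623 bp
  1224 − 623 = 601 bp
  3228 − 1224 = 2004 bp
  6676 − 3228 = 3448 bp
Sorted largest to smallest: 3448, 2004, 623, 601 bp.

3448, 2004, 623, 601 bp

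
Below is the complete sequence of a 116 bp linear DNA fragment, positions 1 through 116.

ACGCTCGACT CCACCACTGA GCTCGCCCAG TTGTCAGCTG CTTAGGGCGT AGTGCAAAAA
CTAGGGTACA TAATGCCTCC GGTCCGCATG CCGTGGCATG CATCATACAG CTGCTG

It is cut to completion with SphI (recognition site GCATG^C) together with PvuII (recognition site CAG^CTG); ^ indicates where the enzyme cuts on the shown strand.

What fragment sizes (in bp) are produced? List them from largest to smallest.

53, 37, 10, 10, 6 bp

SphI sites (GCATGC) start at positions 86, 96.
SphI cuts after base 5 of each site (before the last base), so after positions 90, 100.
PvuII sites (CAGCTG) start at positions 35, 108.
PvuII cuts after base 3 of each site, so after positions 37, 110.
Combined cut positions: 37, 90, 100, 110.
Linear molecule, 4 cuts → 5 fragments:
  1–37 → 37 bp
  38–90 → 53 bp
  91–100 → 10 bp
  101–110 → 10 bp
  111–116 → 6 bp
Sorted largest to smallest: 53, 37, 10, 10, 6 bp.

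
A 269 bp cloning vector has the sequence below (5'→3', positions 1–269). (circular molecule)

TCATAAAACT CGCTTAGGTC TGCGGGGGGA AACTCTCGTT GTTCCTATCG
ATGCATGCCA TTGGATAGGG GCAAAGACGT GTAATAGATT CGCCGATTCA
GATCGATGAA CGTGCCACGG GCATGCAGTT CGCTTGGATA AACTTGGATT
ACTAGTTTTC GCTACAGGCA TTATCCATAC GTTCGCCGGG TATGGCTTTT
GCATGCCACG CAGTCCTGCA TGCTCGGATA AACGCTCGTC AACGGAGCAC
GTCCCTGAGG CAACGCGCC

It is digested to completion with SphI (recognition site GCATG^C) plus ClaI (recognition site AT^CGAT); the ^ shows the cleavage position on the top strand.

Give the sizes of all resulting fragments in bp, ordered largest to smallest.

SphI sites (GCATGC) start at positions 53, 121, 201, 218.
SphI cuts after base 5 of each site (before the last base), so after positions 57, 125, 205, 222.
ClaI sites (ATCGAT) start at positions 47, 102.
ClaI cuts after base 2 of each site, so after positions 48, 103.
Combined cut positions: 48, 57, 103, 125, 205, 222.
Circular molecule, 6 cuts → 6 fragments:
  49–57 → 9 bp
  58–103 → 46 bp
  104–125 → 22 bp
  126–205 → 80 bp
  206–222 → 17 bp
  223–269 then 1–48 → 47 + 48 = 95 bp
Sorted largest to smallest: 95, 80, 46, 22, 17, 9 bp.

95, 80, 46, 22, 17, 9 bp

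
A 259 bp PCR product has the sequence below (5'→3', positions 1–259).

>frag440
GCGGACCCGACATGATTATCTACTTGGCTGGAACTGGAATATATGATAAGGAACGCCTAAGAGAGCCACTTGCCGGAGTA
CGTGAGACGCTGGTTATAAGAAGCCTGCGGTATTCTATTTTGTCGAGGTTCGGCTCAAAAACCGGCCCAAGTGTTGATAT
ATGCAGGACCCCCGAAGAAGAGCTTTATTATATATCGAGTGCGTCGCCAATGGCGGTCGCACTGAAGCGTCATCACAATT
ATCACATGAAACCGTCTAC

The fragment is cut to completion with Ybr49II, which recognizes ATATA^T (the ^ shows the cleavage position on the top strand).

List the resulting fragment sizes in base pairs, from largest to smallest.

Ybr49II sites (ATATAT) start at positions 39, 157, 190.
Ybr49II cuts after base 5 of each site (before the last base), so after positions 43, 161, 194.
Linear molecule, 3 cuts → 4 fragments:
  1–43 → 43 bp
  44–161 → 118 bp
  162–194 → 33 bp
  195–259 → 65 bp
Sorted largest to smallest: 118, 65, 43, 33 bp.

118, 65, 43, 33 bp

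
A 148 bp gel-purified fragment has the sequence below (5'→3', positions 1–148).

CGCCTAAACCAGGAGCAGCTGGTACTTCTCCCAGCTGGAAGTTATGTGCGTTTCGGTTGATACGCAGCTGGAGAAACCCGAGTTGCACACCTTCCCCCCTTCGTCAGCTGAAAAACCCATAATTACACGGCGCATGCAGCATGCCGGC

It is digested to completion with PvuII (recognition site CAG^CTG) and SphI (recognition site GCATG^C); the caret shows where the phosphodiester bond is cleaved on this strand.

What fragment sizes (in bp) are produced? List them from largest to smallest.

40, 33, 29, 18, 16, 7, 5 bp

PvuII sites (CAGCTG) start at positions 16, 32, 65, 105.
PvuII cuts after base 3 of each site, so after positions 18, 34, 67, 107.
SphI sites (GCATGC) start at positions 132, 139.
SphI cuts after base 5 of each site (before the last base), so after positions 136, 143.
Combined cut positions: 18, 34, 67, 107, 136, 143.
Linear molecule, 6 cuts → 7 fragments:
  1–18 → 18 bp
  19–34 → 16 bp
  35–67 → 33 bp
  68–107 → 40 bp
  108–136 → 29 bp
  137–143 → 7 bp
  144–148 → 5 bp
Sorted largest to smallest: 40, 33, 29, 18, 16, 7, 5 bp.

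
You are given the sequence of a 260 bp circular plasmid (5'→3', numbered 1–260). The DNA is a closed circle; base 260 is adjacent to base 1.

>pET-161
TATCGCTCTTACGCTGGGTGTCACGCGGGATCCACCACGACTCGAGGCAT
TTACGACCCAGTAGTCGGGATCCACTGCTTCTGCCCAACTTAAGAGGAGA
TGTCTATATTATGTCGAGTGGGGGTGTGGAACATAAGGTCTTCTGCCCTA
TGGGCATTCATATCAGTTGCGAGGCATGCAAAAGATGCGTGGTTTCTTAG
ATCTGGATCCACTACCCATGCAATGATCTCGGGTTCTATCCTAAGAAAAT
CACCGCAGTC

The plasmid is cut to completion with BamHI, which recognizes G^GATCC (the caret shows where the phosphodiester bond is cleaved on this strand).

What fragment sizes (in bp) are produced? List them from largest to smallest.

137, 83, 40 bp

BamHI sites (GGATCC) start at positions 28, 68, 205.
BamHI cuts after the first base of each site, so after positions 28, 68, 205.
Circular molecule, 3 cuts → 3 fragments:
  29–68 → 40 bp
  69–205 → 137 bp
  206–260 then 1–28 → 55 + 28 = 83 bp
Sorted largest to smallest: 137, 83, 40 bp.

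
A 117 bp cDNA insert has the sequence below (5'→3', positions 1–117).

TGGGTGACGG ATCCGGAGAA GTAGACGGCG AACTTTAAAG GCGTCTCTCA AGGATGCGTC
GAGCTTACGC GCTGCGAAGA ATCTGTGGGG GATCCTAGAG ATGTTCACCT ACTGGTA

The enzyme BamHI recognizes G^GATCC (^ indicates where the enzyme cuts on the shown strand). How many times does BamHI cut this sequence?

GGATCC occurs starting at positions 9, 90.
BamHI cuts at 2 sites.

2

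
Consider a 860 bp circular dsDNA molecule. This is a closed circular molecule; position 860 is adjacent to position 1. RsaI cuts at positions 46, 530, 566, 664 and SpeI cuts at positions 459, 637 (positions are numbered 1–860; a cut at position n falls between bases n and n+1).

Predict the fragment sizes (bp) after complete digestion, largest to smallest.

413, 242, 71, 71, 36, 27 bp

Combined cut positions (sorted): 46, 459, 530, 566, 637, 664.
Circular molecule, 6 cuts → 6 fragments:
  459 − 46 = 413 bp
  530 − 459 = 71 bp
  566 − 530 = 36 bp
  637 − 566 = 71 bp
  664 − 637 = 27 bp
  wrap: 860 − 664 + 46 = 242 bp
Sorted largest to smallest: 413, 242, 71, 71, 36, 27 bp.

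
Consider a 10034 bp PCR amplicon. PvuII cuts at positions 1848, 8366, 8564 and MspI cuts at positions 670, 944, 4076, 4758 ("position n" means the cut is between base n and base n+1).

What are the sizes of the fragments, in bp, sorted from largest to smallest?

3608, 2228, 1470, 904, 682, 670, 274, 198 bp

Combined cut positions (sorted): 670, 944, 1848, 4076, 4758, 8366, 8564.
Linear molecule, 7 cuts → 8 fragments:
  670 − 0 = 670 bp
  944 − 670 = 274 bp
  1848 − 944 = 904 bp
  4076 − 1848 = 2228 bp
  4758 − 4076 = 682 bp
  8366 − 4758 = 3608 bp
  8564 − 8366 = 198 bp
  10034 − 8564 = 1470 bp
Sorted largest to smallest: 3608, 2228, 1470, 904, 682, 670, 274, 198 bp.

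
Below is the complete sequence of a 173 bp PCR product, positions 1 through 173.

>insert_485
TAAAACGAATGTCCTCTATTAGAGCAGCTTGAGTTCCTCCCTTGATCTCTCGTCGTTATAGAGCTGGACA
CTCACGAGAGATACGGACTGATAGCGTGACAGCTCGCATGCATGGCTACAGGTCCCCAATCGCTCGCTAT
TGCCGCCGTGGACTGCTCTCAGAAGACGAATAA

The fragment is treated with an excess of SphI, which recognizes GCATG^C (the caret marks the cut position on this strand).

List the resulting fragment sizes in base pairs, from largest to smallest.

110, 63 bp

The SphI site (GCATGC) starts at position 106.
SphI cuts after base 5 of each site (before the last base), so after position 110.
Linear molecule, 1 cut → 2 fragments:
  1–110 → 110 bp
  111–173 → 63 bp
Sorted largest to smallest: 110, 63 bp.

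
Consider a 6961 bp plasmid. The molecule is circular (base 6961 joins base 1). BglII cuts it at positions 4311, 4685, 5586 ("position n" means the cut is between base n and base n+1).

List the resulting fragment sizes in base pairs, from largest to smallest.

Circular molecule, 3 cuts → 3 fragments:
  4685 − 4311 = 374 bp
  5586 − 4685 = 901 bp
  wrap: 6961 − 5586 + 4311 = 5686 bp
Sorted largest to smallest: 5686, 901, 374 bp.

5686, 901, 374 bp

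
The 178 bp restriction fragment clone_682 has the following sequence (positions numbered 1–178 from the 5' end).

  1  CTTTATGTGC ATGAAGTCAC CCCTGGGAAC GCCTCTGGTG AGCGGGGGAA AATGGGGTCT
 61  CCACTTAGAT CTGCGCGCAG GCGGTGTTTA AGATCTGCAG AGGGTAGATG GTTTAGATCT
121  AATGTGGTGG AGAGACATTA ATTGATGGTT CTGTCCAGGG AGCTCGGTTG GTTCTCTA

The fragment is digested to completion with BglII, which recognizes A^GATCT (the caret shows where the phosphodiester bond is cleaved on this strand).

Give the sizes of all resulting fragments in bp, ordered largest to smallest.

BglII sites (AGATCT) start at positions 67, 91, 115.
BglII cuts after the first base of each site, so after positions 67, 91, 115.
Linear molecule, 3 cuts → 4 fragments:
  1–67 → 67 bp
  68–91 → 24 bp
  92–115 → 24 bp
  116–178 → 63 bp
Sorted largest to smallest: 67, 63, 24, 24 bp.

67, 63, 24, 24 bp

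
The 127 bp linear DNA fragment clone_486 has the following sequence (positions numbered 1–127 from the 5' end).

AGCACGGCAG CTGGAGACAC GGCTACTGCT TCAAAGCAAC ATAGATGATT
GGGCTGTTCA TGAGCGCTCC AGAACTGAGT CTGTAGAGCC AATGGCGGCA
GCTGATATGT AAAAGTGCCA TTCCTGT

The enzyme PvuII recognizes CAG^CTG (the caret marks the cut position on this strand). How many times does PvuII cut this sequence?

CAGCTG occurs starting at positions 8, 99.
PvuII cuts at 2 sites.

2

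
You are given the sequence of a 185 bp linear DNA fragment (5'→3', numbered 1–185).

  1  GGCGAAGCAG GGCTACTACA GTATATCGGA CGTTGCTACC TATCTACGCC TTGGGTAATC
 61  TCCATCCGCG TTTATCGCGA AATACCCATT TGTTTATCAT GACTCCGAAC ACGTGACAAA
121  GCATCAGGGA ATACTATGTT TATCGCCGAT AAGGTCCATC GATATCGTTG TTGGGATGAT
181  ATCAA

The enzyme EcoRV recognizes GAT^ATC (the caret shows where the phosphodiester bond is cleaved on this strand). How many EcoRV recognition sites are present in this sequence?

GATATC occurs starting at positions 161, 178.
EcoRV cuts at 2 sites.

2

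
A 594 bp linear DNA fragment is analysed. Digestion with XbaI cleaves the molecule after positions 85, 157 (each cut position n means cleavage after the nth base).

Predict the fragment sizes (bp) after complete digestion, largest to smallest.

437, 85, 72 bp

Linear molecule, 2 cuts → 3 fragments:
  85 − 0 = 85 bp
  157 − 85 = 72 bp
  594 − 157 = 437 bp
Sorted largest to smallest: 437, 85, 72 bp.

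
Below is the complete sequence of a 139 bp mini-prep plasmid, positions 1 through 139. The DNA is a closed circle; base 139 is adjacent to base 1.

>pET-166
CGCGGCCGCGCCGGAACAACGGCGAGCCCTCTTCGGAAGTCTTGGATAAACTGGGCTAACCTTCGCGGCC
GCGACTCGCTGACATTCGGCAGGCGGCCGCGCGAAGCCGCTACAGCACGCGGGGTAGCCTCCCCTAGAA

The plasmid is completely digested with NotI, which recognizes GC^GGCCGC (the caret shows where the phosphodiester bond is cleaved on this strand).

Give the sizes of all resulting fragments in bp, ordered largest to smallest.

NotI sites (GCGGCCGC) start at positions 2, 65, 93.
NotI cuts after base 2 of each site, so after positions 3, 66, 94.
Circular molecule, 3 cuts → 3 fragments:
  4–66 → 63 bp
  67–94 → 28 bp
  95–139 then 1–3 → 45 + 3 = 48 bp
Sorted largest to smallest: 63, 48, 28 bp.

63, 48, 28 bp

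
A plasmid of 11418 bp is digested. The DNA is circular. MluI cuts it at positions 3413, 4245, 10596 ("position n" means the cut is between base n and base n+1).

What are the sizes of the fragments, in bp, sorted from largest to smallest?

6351, 4235, 832 bp

Circular molecule, 3 cuts → 3 fragments:
  4245 − 3413 = 832 bp
  10596 − 4245 = 6351 bp
  wrap: 11418 − 10596 + 3413 = 4235 bp
Sorted largest to smallest: 6351, 4235, 832 bp.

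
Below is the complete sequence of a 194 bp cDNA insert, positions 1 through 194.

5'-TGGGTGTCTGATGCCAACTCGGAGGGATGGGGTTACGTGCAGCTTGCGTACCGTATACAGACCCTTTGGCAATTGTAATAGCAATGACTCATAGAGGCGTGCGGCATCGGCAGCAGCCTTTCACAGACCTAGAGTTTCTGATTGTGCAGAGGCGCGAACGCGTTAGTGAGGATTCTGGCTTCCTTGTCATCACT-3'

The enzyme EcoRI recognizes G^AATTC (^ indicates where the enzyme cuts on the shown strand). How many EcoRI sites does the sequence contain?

0

No occurrence of GAATTC is present in the sequence.
EcoRI does not cut: 0 sites.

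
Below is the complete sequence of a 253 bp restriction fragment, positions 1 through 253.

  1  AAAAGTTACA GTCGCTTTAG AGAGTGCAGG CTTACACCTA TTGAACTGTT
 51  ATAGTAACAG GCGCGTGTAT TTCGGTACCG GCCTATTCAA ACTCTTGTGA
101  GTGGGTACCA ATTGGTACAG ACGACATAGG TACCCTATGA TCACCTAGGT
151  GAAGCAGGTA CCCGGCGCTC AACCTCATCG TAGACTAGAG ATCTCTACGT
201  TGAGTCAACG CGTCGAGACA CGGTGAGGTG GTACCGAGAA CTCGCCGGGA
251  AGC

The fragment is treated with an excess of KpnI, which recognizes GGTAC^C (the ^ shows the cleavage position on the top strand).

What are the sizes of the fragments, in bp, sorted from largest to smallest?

78, 73, 30, 28, 25, 19 bp

KpnI sites (GGTACC) start at positions 74, 104, 129, 157, 230.
KpnI cuts after base 5 of each site (before the last base), so after positions 78, 108, 133, 161, 234.
Linear molecule, 5 cuts → 6 fragments:
  1–78 → 78 bp
  79–108 → 30 bp
  109–133 → 25 bp
  134–161 → 28 bp
  162–234 → 73 bp
  235–253 → 19 bp
Sorted largest to smallest: 78, 73, 30, 28, 25, 19 bp.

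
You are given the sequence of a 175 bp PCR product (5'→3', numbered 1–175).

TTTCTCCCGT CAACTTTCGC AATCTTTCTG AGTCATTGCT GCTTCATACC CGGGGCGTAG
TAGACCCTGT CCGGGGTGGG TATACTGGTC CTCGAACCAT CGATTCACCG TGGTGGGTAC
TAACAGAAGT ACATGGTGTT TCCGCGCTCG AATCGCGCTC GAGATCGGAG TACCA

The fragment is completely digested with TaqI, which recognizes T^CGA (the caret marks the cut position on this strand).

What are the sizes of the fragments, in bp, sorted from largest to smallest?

92, 48, 16, 11, 8 bp

TaqI sites (TCGA) start at positions 92, 100, 148, 159.
TaqI cuts after the first base of each site, so after positions 92, 100, 148, 159.
Linear molecule, 4 cuts → 5 fragments:
  1–92 → 92 bp
  93–100 → 8 bp
  101–148 → 48 bp
  149–159 → 11 bp
  160–175 → 16 bp
Sorted largest to smallest: 92, 48, 16, 11, 8 bp.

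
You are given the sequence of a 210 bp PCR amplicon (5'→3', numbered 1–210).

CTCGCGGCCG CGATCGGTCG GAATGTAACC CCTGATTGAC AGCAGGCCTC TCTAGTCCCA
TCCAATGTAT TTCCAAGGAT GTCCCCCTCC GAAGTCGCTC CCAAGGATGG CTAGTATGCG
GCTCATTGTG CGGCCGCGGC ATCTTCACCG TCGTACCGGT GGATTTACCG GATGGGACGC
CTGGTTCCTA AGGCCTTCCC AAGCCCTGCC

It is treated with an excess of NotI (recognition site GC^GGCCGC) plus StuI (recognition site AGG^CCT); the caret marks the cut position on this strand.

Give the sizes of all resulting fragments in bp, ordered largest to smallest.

85, 62, 41, 17, 5 bp

NotI sites (GCGGCCGC) start at positions 4, 130.
NotI cuts after base 2 of each site, so after positions 5, 131.
StuI sites (AGGCCT) start at positions 44, 191.
StuI cuts after base 3 of each site, so after positions 46, 193.
Combined cut positions: 5, 46, 131, 193.
Linear molecule, 4 cuts → 5 fragments:
  1–5 → 5 bp
  6–46 → 41 bp
  47–131 → 85 bp
  132–193 → 62 bp
  194–210 → 17 bp
Sorted largest to smallest: 85, 62, 41, 17, 5 bp.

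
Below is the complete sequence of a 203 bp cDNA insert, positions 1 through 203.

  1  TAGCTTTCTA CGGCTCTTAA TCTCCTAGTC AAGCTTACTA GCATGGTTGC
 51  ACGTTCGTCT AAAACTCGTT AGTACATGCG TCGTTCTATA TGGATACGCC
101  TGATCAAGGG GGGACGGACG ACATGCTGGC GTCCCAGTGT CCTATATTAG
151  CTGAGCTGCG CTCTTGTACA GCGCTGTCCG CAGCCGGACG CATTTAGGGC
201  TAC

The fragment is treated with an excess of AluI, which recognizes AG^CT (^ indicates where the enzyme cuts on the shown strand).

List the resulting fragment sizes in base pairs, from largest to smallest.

AluI sites (AGCT) start at positions 2, 32, 149, 154.
AluI cuts after base 2 of each site, so after positions 3, 33, 150, 155.
Linear molecule, 4 cuts → 5 fragments:
  1–3 → 3 bp
  4–33 → 30 bp
  34–150 → 117 bp
  151–155 → 5 bp
  156–203 → 48 bp
Sorted largest to smallest: 117, 48, 30, 5, 3 bp.

117, 48, 30, 5, 3 bp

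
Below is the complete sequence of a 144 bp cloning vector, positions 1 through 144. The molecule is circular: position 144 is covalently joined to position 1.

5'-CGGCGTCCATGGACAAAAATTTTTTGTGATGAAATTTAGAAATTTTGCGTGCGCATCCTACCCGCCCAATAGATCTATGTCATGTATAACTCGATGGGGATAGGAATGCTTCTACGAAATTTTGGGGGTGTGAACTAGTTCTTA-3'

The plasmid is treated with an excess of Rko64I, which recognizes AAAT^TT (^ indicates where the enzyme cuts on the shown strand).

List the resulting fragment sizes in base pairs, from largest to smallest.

Rko64I sites (AAATTT) start at positions 17, 32, 40, 117.
Rko64I cuts after base 4 of each site, so after positions 20, 35, 43, 120.
Circular molecule, 4 cuts → 4 fragments:
  21–35 → 15 bp
  36–43 → 8 bp
  44–120 → 77 bp
  121–144 then 1–20 → 24 + 20 = 44 bp
Sorted largest to smallest: 77, 44, 15, 8 bp.

77, 44, 15, 8 bp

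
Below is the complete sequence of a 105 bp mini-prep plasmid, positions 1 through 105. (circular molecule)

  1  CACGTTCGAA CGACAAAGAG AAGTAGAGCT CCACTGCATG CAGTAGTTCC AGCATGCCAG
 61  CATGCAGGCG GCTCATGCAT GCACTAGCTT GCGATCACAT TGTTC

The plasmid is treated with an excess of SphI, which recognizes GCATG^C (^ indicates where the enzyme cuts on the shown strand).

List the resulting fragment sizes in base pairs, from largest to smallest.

SphI sites (GCATGC) start at positions 36, 52, 60, 77.
SphI cuts after base 5 of each site (before the last base), so after positions 40, 56, 64, 81.
Circular molecule, 4 cuts → 4 fragments:
  41–56 → 16 bp
  57–64 → 8 bp
  65–81 → 17 bp
  82–105 then 1–40 → 24 + 40 = 64 bp
Sorted largest to smallest: 64, 17, 16, 8 bp.

64, 17, 16, 8 bp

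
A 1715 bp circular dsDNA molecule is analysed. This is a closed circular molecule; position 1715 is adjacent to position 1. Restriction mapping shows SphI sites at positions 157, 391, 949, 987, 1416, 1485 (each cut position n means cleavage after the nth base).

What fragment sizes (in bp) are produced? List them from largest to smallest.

Circular molecule, 6 cuts → 6 fragments:
  391 − 157 = 234 bp
  949 − 391 = 558 bp
  987 − 949 = 38 bp
  1416 − 987 = 429 bp
  1485 − 1416 = 69 bp
  wrap: 1715 − 1485 + 157 = 387 bp
Sorted largest to smallest: 558, 429, 387, 234, 69, 38 bp.

558, 429, 387, 234, 69, 38 bp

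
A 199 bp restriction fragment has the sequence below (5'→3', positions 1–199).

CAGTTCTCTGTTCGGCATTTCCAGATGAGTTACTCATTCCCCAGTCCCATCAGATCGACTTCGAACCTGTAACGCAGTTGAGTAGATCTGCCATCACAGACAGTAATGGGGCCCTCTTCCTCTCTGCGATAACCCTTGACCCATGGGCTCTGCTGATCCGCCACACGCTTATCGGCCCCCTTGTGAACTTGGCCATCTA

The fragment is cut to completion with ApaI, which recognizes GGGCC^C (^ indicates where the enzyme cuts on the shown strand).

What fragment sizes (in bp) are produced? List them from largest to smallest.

The ApaI site (GGGCCC) starts at position 109.
ApaI cuts after base 5 of each site (before the last base), so after position 113.
Linear molecule, 1 cut → 2 fragments:
  1–113 → 113 bp
  114–199 → 86 bp
Sorted largest to smallest: 113, 86 bp.

113, 86 bp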